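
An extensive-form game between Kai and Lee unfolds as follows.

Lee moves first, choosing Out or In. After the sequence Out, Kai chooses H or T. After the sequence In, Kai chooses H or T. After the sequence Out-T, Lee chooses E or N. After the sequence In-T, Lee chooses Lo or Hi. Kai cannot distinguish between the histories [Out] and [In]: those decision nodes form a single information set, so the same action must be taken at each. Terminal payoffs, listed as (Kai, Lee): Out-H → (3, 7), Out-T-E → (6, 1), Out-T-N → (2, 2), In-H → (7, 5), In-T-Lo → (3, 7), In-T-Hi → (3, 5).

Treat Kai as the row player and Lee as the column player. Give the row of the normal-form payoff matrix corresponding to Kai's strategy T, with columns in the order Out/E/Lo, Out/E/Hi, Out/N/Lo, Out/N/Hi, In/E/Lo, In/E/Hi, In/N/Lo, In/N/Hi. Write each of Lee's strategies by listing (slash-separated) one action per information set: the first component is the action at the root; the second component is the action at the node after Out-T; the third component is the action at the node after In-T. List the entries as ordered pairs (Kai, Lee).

vs Out/E/Lo: Lee plays Out → Kai plays T at [Out] → Lee plays E at [Out-T] → (6, 1)
vs Out/E/Hi: Lee plays Out → Kai plays T at [Out] → Lee plays E at [Out-T] → (6, 1)
vs Out/N/Lo: Lee plays Out → Kai plays T at [Out] → Lee plays N at [Out-T] → (2, 2)
vs Out/N/Hi: Lee plays Out → Kai plays T at [Out] → Lee plays N at [Out-T] → (2, 2)
vs In/E/Lo: Lee plays In → Kai plays T at [In] → Lee plays Lo at [In-T] → (3, 7)
vs In/E/Hi: Lee plays In → Kai plays T at [In] → Lee plays Hi at [In-T] → (3, 5)
vs In/N/Lo: Lee plays In → Kai plays T at [In] → Lee plays Lo at [In-T] → (3, 7)
vs In/N/Hi: Lee plays In → Kai plays T at [In] → Lee plays Hi at [In-T] → (3, 5)

(6,1) (6,1) (2,2) (2,2) (3,7) (3,5) (3,7) (3,5)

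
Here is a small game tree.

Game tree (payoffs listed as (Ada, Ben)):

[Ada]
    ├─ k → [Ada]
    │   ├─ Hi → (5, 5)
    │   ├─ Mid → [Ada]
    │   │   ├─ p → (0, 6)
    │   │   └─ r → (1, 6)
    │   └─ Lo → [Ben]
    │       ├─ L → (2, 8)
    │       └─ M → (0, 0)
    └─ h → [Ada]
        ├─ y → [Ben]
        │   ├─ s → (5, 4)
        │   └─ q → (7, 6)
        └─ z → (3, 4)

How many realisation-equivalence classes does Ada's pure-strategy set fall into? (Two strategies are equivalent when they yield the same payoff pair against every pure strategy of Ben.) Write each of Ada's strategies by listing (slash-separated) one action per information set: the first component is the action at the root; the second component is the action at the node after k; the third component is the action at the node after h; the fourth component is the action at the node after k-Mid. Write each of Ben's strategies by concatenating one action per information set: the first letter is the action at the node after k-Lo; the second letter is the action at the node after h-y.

Ada has 24 pure strategies: k/Hi/y/p, k/Hi/y/r, k/Hi/z/p, k/Hi/z/r, k/Mid/y/p, k/Mid/y/r, k/Mid/z/p, k/Mid/z/r, k/Lo/y/p, k/Lo/y/r, k/Lo/z/p, k/Lo/z/r, h/Hi/y/p, h/Hi/y/r, h/Hi/z/p, h/Hi/z/r, h/Mid/y/p, h/Mid/y/r, h/Mid/z/p, h/Mid/z/r, h/Lo/y/p, h/Lo/y/r, h/Lo/z/p, h/Lo/z/r. Columns: Ls, Lq, Ms, Mq.
{k/Hi/y/p, k/Hi/y/r, k/Hi/z/p, k/Hi/z/r} → row (5,5) (5,5) (5,5) (5,5)
{k/Mid/y/p, k/Mid/z/p} → row (0,6) (0,6) (0,6) (0,6)
{k/Mid/y/r, k/Mid/z/r} → row (1,6) (1,6) (1,6) (1,6)
{k/Lo/y/p, k/Lo/y/r, k/Lo/z/p, k/Lo/z/r} → row (2,8) (2,8) (0,0) (0,0)
{h/Hi/y/p, h/Hi/y/r, h/Mid/y/p, h/Mid/y/r, h/Lo/y/p, h/Lo/y/r} → row (5,4) (7,6) (5,4) (7,6)
{h/Hi/z/p, h/Hi/z/r, h/Mid/z/p, h/Mid/z/r, h/Lo/z/p, h/Lo/z/r} → row (3,4) (3,4) (3,4) (3,4)
That's 6 distinct rows out of 24 strategies.

6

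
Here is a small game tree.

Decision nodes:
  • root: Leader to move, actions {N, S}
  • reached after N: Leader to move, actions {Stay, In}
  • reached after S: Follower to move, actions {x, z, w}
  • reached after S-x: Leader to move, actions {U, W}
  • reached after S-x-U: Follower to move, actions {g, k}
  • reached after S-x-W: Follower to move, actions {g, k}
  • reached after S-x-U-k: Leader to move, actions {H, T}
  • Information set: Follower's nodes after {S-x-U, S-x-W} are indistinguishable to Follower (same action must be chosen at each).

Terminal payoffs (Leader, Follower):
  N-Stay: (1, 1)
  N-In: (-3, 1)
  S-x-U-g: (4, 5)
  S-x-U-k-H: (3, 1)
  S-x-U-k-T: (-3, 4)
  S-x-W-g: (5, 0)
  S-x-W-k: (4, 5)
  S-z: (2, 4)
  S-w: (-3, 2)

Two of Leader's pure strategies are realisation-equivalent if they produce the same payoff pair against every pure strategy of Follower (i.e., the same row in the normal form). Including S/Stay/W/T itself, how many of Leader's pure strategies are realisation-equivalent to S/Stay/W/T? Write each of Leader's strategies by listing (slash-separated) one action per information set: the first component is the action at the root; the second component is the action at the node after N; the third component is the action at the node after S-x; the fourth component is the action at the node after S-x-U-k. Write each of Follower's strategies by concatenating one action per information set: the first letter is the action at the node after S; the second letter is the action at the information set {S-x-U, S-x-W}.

4

Row for S/Stay/W/T (columns xg, xk, zg, zk, wg, wk): (5,0) (4,5) (2,4) (2,4) (-3,2) (-3,2).
Under S/Stay/W/T, Leader's choice at the node after N and at the node after S-x-U-k can never be reached regardless of what Follower does, so varying those choices leaves every outcome unchanged.
Holding the reachable choices fixed and varying the unreachable ones freely already gives 2 × 2 = 4 equivalent strategies.
No other strategy reproduces this row, so those 4 are the full class: S/Stay/W/H, S/Stay/W/T, S/In/W/H, S/In/W/T.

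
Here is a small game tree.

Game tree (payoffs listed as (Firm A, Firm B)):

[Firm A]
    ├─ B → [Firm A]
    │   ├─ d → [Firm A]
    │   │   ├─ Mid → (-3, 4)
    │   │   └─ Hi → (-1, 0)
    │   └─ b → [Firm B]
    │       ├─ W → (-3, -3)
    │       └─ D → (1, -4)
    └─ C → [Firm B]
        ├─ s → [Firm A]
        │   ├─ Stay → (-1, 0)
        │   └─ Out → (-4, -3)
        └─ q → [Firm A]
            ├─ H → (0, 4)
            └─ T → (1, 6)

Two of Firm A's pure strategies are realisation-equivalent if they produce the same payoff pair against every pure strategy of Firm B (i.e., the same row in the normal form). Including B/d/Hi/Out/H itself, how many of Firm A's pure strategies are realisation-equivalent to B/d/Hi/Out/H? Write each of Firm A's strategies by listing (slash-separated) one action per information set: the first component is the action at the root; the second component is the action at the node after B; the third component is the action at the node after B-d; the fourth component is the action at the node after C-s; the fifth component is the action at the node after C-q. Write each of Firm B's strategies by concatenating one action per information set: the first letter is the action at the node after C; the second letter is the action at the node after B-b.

4

Row for B/d/Hi/Out/H (columns sW, sD, qW, qD): (-1,0) (-1,0) (-1,0) (-1,0).
Under B/d/Hi/Out/H, Firm A's choice at the node after C-s and at the node after C-q can never be reached regardless of what Firm B does, so varying those choices leaves every outcome unchanged.
Holding the reachable choices fixed and varying the unreachable ones freely already gives 2 × 2 = 4 equivalent strategies.
No other strategy reproduces this row, so those 4 are the full class: B/d/Hi/Stay/H, B/d/Hi/Stay/T, B/d/Hi/Out/H, B/d/Hi/Out/T.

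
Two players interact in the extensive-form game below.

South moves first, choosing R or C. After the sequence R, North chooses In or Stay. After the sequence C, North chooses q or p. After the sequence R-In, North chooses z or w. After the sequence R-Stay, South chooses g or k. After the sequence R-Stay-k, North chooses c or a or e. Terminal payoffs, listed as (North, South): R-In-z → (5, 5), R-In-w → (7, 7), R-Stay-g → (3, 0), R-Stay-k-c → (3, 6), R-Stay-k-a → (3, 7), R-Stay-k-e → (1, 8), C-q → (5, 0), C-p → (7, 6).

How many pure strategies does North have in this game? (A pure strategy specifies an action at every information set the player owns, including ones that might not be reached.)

24

North owns the node after R with actions {In, Stay} — two choices.
North owns the node after C with actions {q, p} — two choices.
North owns the node after R-In with actions {z, w} — two choices.
North owns the node after R-Stay-k with actions {c, a, e} — three choices.
A pure strategy fixes one action at each information set independently, so the count is the product 2 × 2 × 2 × 3 = 24.
(For reference, South has 4 pure strategies, giving a 24×4 normal-form matrix.)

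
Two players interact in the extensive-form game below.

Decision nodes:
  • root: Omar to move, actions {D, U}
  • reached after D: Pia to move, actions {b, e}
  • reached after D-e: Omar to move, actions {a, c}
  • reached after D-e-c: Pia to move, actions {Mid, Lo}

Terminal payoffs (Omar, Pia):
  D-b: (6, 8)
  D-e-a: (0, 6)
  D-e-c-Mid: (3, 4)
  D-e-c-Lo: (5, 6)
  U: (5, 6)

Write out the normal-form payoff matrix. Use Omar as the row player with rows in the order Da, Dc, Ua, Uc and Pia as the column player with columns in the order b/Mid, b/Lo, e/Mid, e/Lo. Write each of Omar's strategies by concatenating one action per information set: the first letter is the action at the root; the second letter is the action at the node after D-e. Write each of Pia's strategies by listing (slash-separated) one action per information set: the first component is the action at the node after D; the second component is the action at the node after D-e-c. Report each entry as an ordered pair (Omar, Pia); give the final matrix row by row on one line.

Row Da: b/Mid→(6,8), b/Lo→(6,8), e/Mid→(0,6), e/Lo→(0,6)
Row Dc: b/Mid→(6,8), b/Lo→(6,8), e/Mid→(3,4), e/Lo→(5,6)
Row Ua: b/Mid→(5,6), b/Lo→(5,6), e/Mid→(5,6), e/Lo→(5,6)
Row Uc: b/Mid→(5,6), b/Lo→(5,6), e/Mid→(5,6), e/Lo→(5,6)

Da: (6,8) (6,8) (0,6) (0,6) | Dc: (6,8) (6,8) (3,4) (5,6) | Ua: (5,6) (5,6) (5,6) (5,6) | Uc: (5,6) (5,6) (5,6) (5,6)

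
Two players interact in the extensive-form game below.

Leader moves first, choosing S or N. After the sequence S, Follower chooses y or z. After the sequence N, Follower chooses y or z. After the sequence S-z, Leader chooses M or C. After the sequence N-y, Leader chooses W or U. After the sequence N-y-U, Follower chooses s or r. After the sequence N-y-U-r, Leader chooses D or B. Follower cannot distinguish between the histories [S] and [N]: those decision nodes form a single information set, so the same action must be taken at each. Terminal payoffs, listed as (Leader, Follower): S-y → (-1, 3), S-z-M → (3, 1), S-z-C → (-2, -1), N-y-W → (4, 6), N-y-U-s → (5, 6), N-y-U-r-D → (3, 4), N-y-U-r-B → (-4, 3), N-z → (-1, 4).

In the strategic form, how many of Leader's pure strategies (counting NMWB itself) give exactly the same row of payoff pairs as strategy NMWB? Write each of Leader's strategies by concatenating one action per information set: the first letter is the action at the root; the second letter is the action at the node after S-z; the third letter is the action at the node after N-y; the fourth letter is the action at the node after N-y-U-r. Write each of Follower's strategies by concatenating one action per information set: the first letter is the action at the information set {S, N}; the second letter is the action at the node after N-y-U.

4

Row for NMWB (columns ys, yr, zs, zr): (4,6) (4,6) (-1,4) (-1,4).
Under NMWB, Leader's choice at the node after S-z and at the node after N-y-U-r can never be reached regardless of what Follower does, so varying those choices leaves every outcome unchanged.
Holding the reachable choices fixed and varying the unreachable ones freely already gives 2 × 2 = 4 equivalent strategies.
No other strategy reproduces this row, so those 4 are the full class: NMWD, NMWB, NCWD, NCWB.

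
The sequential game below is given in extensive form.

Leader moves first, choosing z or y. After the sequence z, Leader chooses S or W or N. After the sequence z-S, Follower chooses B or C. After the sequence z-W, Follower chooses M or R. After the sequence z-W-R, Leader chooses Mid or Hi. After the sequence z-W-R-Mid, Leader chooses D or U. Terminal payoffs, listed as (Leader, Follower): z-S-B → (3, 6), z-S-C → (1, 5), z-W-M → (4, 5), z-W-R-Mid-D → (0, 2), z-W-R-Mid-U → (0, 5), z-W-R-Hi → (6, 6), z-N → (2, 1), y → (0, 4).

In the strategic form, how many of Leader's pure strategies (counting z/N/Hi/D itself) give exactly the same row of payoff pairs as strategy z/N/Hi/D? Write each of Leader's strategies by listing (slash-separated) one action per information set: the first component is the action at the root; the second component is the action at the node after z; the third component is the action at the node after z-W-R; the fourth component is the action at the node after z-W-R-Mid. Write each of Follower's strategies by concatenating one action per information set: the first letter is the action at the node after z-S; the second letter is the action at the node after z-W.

4

Row for z/N/Hi/D (columns BM, BR, CM, CR): (2,1) (2,1) (2,1) (2,1).
Under z/N/Hi/D, Leader's choice at the node after z-W-R and at the node after z-W-R-Mid can never be reached regardless of what Follower does, so varying those choices leaves every outcome unchanged.
Holding the reachable choices fixed and varying the unreachable ones freely already gives 2 × 2 = 4 equivalent strategies.
No other strategy reproduces this row, so those 4 are the full class: z/N/Mid/D, z/N/Mid/U, z/N/Hi/D, z/N/Hi/U.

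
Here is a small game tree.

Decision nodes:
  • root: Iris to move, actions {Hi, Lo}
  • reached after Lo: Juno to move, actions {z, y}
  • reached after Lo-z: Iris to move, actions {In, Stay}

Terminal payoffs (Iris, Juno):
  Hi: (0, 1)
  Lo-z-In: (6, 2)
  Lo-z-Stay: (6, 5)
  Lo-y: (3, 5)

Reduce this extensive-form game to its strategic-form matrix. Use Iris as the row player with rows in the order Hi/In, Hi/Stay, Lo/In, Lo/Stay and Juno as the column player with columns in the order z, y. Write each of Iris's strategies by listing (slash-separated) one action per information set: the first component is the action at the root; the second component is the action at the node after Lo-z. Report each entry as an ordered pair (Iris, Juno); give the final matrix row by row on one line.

Hi/In: (0,1) (0,1) | Hi/Stay: (0,1) (0,1) | Lo/In: (6,2) (3,5) | Lo/Stay: (6,5) (3,5)

Row Hi/In: z→(0,1), y→(0,1)
Row Hi/Stay: z→(0,1), y→(0,1)
Row Lo/In: z→(6,2), y→(3,5)
Row Lo/Stay: z→(6,5), y→(3,5)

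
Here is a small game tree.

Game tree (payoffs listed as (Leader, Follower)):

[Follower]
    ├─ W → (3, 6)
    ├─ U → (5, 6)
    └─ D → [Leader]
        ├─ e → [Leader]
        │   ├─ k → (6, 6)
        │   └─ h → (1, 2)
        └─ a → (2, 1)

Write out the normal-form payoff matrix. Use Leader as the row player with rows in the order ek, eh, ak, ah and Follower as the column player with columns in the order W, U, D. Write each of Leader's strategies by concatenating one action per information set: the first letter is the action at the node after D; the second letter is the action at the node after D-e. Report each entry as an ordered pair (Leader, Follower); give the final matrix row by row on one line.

Row ek: W→(3,6), U→(5,6), D→(6,6)
Row eh: W→(3,6), U→(5,6), D→(1,2)
Row ak: W→(3,6), U→(5,6), D→(2,1)
Row ah: W→(3,6), U→(5,6), D→(2,1)

ek: (3,6) (5,6) (6,6) | eh: (3,6) (5,6) (1,2) | ak: (3,6) (5,6) (2,1) | ah: (3,6) (5,6) (2,1)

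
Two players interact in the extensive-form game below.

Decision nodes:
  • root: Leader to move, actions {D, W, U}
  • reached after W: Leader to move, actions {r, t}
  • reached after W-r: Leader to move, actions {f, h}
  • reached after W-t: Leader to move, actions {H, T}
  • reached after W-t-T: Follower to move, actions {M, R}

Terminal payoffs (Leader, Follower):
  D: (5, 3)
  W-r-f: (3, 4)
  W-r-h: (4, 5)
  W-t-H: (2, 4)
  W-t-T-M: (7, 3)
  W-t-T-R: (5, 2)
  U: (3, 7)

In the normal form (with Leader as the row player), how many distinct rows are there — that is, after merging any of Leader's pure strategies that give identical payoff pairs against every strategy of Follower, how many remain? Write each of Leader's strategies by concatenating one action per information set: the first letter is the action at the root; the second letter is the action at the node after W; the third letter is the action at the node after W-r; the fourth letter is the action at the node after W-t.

6

Leader has 24 pure strategies: DrfH, DrfT, DrhH, DrhT, DtfH, DtfT, DthH, DthT, WrfH, WrfT, WrhH, WrhT, WtfH, WtfT, WthH, WthT, UrfH, UrfT, UrhH, UrhT, UtfH, UtfT, UthH, UthT. Columns: M, R.
{DrfH, DrfT, DrhH, DrhT, DtfH, DtfT, DthH, DthT} → row (5,3) (5,3)
{WrfH, WrfT} → row (3,4) (3,4)
{WrhH, WrhT} → row (4,5) (4,5)
{WtfH, WthH} → row (2,4) (2,4)
{WtfT, WthT} → row (7,3) (5,2)
{UrfH, UrfT, UrhH, UrhT, UtfH, UtfT, UthH, UthT} → row (3,7) (3,7)
That's 6 distinct rows out of 24 strategies.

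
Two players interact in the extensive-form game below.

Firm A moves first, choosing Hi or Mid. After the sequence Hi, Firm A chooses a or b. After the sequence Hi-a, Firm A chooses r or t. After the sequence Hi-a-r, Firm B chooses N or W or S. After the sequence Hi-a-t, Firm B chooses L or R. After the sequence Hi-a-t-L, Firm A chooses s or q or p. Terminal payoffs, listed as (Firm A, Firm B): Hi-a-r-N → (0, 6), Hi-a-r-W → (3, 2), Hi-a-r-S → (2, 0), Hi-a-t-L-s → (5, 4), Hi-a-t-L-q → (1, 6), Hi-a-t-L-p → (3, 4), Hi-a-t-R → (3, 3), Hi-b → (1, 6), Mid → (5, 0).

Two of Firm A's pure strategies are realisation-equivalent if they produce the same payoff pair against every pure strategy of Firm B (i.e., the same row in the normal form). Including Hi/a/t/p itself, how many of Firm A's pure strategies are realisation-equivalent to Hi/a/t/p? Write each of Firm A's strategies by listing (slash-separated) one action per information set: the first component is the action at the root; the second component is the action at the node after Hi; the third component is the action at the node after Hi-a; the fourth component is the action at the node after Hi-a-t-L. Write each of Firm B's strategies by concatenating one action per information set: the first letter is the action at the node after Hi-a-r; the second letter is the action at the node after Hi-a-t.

1

Row for Hi/a/t/p (columns NL, NR, WL, WR, SL, SR): (3,4) (3,3) (3,4) (3,3) (3,4) (3,3).
Every one of Firm A's information sets is on the play path for some reply by Firm B when Firm A follows Hi/a/t/p.
Changing the action at any of them therefore changes at least one column, so only Hi/a/t/p itself gives this row.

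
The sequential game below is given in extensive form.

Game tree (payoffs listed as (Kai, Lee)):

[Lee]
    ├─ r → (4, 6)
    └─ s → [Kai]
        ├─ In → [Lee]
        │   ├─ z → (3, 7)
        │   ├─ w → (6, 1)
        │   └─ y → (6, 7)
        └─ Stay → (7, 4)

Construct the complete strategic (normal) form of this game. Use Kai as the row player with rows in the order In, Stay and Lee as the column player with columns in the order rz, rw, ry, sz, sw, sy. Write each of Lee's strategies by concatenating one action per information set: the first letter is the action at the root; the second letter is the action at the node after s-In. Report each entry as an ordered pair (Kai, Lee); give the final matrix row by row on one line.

In: (4,6) (4,6) (4,6) (3,7) (6,1) (6,7) | Stay: (4,6) (4,6) (4,6) (7,4) (7,4) (7,4)

           rz       rw       ry       sz       sw       sy
  In    (4,6)    (4,6)    (4,6)    (3,7)    (6,1)    (6,7)
Stay    (4,6)    (4,6)    (4,6)    (7,4)    (7,4)    (7,4)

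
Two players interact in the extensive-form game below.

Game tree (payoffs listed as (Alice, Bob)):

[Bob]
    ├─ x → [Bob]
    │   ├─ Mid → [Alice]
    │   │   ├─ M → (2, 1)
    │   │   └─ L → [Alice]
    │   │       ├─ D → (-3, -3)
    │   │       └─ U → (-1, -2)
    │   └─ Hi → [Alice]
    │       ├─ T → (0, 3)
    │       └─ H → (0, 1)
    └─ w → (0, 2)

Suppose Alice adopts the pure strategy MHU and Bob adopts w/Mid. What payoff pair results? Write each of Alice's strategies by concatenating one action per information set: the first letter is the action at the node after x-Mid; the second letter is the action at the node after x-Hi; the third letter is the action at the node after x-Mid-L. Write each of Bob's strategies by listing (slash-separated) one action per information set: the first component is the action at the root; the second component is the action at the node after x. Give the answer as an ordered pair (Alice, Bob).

Trace the play path from the root:
  Bob plays w
→ terminal payoff (0, 2).
(Alice's choice at the node after x-Mid is never reached on this path, so it doesn't affect the outcome.)

(0, 2)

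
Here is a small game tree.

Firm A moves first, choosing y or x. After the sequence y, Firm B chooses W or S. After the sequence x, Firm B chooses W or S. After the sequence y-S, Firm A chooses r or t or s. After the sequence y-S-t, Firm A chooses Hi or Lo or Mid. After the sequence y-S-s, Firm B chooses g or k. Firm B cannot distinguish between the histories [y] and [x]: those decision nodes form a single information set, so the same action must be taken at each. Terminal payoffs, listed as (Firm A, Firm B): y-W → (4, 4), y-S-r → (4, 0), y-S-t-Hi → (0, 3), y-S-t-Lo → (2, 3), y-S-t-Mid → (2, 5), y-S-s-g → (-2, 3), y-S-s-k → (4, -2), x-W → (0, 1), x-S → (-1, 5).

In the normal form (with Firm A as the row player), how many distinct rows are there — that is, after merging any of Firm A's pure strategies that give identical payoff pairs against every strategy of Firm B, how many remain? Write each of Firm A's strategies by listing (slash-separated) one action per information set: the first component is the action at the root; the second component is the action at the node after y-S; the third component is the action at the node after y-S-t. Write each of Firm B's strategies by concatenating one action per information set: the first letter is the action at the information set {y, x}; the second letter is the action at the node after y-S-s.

Firm A has 18 pure strategies: y/r/Hi, y/r/Lo, y/r/Mid, y/t/Hi, y/t/Lo, y/t/Mid, y/s/Hi, y/s/Lo, y/s/Mid, x/r/Hi, x/r/Lo, x/r/Mid, x/t/Hi, x/t/Lo, x/t/Mid, x/s/Hi, x/s/Lo, x/s/Mid. Columns: Wg, Wk, Sg, Sk.
{y/r/Hi, y/r/Lo, y/r/Mid} → row (4,4) (4,4) (4,0) (4,0)
{y/t/Hi} → row (4,4) (4,4) (0,3) (0,3)
{y/t/Lo} → row (4,4) (4,4) (2,3) (2,3)
{y/t/Mid} → row (4,4) (4,4) (2,5) (2,5)
{y/s/Hi, y/s/Lo, y/s/Mid} → row (4,4) (4,4) (-2,3) (4,-2)
{x/r/Hi, x/r/Lo, x/r/Mid, x/t/Hi, x/t/Lo, x/t/Mid, x/s/Hi, x/s/Lo, x/s/Mid} → row (0,1) (0,1) (-1,5) (-1,5)
That's 6 distinct rows out of 18 strategies.

6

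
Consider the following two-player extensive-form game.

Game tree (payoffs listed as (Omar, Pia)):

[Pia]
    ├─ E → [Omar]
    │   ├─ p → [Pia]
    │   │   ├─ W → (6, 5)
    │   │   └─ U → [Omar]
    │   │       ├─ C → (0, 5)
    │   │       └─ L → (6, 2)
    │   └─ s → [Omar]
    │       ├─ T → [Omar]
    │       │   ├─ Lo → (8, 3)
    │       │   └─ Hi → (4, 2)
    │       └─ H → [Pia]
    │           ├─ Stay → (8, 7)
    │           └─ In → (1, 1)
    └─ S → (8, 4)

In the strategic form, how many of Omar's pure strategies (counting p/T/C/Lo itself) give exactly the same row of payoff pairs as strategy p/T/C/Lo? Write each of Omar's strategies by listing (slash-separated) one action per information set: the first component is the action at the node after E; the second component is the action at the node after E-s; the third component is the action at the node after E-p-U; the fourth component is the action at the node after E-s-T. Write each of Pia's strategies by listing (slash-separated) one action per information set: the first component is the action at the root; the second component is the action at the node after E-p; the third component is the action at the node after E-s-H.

4

Row for p/T/C/Lo (columns E/W/Stay, E/W/In, E/U/Stay, E/U/In, S/W/Stay, S/W/In, S/U/Stay, S/U/In): (6,5) (6,5) (0,5) (0,5) (8,4) (8,4) (8,4) (8,4).
Under p/T/C/Lo, Omar's choice at the node after E-s and at the node after E-s-T can never be reached regardless of what Pia does, so varying those choices leaves every outcome unchanged.
Holding the reachable choices fixed and varying the unreachable ones freely already gives 2 × 2 = 4 equivalent strategies.
No other strategy reproduces this row, so those 4 are the full class: p/T/C/Lo, p/T/C/Hi, p/H/C/Lo, p/H/C/Hi.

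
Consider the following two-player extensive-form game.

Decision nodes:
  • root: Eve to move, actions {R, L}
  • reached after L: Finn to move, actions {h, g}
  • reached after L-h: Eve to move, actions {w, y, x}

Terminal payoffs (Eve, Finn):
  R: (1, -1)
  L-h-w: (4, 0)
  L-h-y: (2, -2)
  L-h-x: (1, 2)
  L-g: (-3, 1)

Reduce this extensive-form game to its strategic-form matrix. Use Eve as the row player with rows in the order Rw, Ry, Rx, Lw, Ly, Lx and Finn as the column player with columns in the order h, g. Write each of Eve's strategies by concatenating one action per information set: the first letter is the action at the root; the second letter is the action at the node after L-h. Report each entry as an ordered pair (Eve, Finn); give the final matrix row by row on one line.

Rw: (1,-1) (1,-1) | Ry: (1,-1) (1,-1) | Rx: (1,-1) (1,-1) | Lw: (4,0) (-3,1) | Ly: (2,-2) (-3,1) | Lx: (1,2) (-3,1)

Row Rw: h→(1,-1), g→(1,-1)
Row Ry: h→(1,-1), g→(1,-1)
Row Rx: h→(1,-1), g→(1,-1)
Row Lw: h→(4,0), g→(-3,1)
Row Ly: h→(2,-2), g→(-3,1)
Row Lx: h→(1,2), g→(-3,1)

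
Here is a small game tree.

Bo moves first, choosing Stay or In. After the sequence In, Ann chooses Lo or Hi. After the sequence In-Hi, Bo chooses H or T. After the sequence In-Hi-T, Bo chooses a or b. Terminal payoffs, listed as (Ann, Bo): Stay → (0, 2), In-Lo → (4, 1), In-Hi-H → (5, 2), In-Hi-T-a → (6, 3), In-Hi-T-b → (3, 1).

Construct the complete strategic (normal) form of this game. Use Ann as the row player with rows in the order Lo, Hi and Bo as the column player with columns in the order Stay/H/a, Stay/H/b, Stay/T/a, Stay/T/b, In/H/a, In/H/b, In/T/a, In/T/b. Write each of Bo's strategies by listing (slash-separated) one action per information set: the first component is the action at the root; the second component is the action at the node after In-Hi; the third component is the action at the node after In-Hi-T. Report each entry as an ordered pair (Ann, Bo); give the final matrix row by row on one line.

Lo: (0,2) (0,2) (0,2) (0,2) (4,1) (4,1) (4,1) (4,1) | Hi: (0,2) (0,2) (0,2) (0,2) (5,2) (5,2) (6,3) (3,1)

Row Lo: Stay/H/a→(0,2), Stay/H/b→(0,2), Stay/T/a→(0,2), Stay/T/b→(0,2), In/H/a→(4,1), In/H/b→(4,1), In/T/a→(4,1), In/T/b→(4,1)
Row Hi: Stay/H/a→(0,2), Stay/H/b→(0,2), Stay/T/a→(0,2), Stay/T/b→(0,2), In/H/a→(5,2), In/H/b→(5,2), In/T/a→(6,3), In/T/b→(3,1)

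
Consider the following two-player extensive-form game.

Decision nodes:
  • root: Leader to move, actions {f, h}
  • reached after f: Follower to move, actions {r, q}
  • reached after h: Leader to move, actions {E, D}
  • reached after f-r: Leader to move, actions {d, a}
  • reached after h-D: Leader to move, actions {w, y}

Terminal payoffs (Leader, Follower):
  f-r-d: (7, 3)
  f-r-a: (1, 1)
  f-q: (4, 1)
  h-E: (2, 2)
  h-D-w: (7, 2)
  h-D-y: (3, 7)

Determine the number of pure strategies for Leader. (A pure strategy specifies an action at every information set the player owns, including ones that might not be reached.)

16

Leader owns the root with actions {f, h} — two choices.
Leader owns the node after h with actions {E, D} — two choices.
Leader owns the node after f-r with actions {d, a} — two choices.
Leader owns the node after h-D with actions {w, y} — two choices.
A pure strategy fixes one action at each information set independently, so the count is the product 2 × 2 × 2 × 2 = 16.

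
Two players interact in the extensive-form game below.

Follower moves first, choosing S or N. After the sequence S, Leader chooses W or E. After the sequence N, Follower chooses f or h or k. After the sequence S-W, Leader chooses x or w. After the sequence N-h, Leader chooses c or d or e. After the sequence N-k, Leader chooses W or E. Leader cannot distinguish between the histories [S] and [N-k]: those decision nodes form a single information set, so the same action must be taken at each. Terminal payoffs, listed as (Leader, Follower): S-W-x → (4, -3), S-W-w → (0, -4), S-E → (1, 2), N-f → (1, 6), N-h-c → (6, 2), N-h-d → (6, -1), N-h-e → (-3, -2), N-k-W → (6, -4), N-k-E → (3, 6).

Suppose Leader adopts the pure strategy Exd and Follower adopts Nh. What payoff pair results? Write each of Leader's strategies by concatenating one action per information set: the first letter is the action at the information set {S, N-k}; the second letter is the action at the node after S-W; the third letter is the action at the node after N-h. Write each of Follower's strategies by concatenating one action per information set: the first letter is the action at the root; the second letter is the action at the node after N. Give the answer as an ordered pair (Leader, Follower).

Trace the play path from the root:
  Follower plays N
  Follower plays h at [N]
  Leader plays d at [N-h]
→ terminal payoff (6, -1).
(Leader's choice at the information set {S, N-k} is never reached on this path, so it doesn't affect the outcome.)

(6, -1)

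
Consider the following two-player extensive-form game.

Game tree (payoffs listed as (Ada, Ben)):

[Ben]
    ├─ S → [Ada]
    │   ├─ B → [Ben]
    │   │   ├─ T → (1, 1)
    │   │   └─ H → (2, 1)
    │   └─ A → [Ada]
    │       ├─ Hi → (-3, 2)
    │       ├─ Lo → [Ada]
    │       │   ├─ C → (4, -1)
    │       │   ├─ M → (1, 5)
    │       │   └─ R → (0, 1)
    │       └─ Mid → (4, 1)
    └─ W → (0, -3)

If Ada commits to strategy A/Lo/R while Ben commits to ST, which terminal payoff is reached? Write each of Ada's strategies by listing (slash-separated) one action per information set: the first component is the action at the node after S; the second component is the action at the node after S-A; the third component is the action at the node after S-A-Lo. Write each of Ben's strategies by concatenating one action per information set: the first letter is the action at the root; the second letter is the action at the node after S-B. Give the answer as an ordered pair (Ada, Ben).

(0, 1)

Trace the play path from the root:
  Ben plays S
  Ada plays A at [S]
  Ada plays Lo at [S-A]
  Ada plays R at [S-A-Lo]
→ terminal payoff (0, 1).
(Ben's choice at the node after S-B is never reached on this path, so it doesn't affect the outcome.)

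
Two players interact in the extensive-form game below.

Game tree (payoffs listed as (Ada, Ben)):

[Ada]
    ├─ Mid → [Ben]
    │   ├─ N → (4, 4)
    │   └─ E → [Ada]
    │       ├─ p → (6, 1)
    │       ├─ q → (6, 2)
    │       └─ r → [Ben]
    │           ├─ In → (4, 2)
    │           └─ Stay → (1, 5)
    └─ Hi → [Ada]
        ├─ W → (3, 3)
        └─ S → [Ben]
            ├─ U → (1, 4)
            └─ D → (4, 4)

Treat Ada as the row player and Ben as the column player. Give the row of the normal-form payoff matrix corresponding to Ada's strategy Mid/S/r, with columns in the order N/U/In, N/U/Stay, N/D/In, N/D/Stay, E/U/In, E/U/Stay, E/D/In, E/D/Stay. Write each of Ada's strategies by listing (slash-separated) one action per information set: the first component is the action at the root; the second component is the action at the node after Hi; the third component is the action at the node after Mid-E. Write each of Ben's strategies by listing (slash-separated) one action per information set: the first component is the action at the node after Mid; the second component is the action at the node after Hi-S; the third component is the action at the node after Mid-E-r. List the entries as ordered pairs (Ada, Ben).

vs N/U/In: Ada plays Mid → Ben plays N at [Mid] → (4, 4)
vs N/U/Stay: Ada plays Mid → Ben plays N at [Mid] → (4, 4)
vs N/D/In: Ada plays Mid → Ben plays N at [Mid] → (4, 4)
vs N/D/Stay: Ada plays Mid → Ben plays N at [Mid] → (4, 4)
vs E/U/In: Ada plays Mid → Ben plays E at [Mid] → Ada plays r at [Mid-E] → Ben plays In at [Mid-E-r] → (4, 2)
vs E/U/Stay: Ada plays Mid → Ben plays E at [Mid] → Ada plays r at [Mid-E] → Ben plays Stay at [Mid-E-r] → (1, 5)
vs E/D/In: Ada plays Mid → Ben plays E at [Mid] → Ada plays r at [Mid-E] → Ben plays In at [Mid-E-r] → (4, 2)
vs E/D/Stay: Ada plays Mid → Ben plays E at [Mid] → Ada plays r at [Mid-E] → Ben plays Stay at [Mid-E-r] → (1, 5)

(4,4) (4,4) (4,4) (4,4) (4,2) (1,5) (4,2) (1,5)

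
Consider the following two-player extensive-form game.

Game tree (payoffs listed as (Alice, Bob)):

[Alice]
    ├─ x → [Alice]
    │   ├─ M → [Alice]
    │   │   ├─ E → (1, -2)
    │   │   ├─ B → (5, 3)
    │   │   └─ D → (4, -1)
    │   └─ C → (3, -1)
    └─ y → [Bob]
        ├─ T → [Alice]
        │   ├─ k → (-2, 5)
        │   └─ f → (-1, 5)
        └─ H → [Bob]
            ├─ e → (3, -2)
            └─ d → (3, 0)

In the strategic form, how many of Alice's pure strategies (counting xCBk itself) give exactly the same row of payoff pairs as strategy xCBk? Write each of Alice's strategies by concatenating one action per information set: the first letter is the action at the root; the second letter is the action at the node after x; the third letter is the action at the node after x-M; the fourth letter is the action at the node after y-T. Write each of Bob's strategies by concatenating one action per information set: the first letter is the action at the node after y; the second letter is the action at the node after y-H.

Row for xCBk (columns Te, Td, He, Hd): (3,-1) (3,-1) (3,-1) (3,-1).
Under xCBk, Alice's choice at the node after x-M and at the node after y-T can never be reached regardless of what Bob does, so varying those choices leaves every outcome unchanged.
Holding the reachable choices fixed and varying the unreachable ones freely already gives 3 × 2 = 6 equivalent strategies.
No other strategy reproduces this row, so those 6 are the full class: xCEk, xCEf, xCBk, xCBf, xCDk, xCDf.

6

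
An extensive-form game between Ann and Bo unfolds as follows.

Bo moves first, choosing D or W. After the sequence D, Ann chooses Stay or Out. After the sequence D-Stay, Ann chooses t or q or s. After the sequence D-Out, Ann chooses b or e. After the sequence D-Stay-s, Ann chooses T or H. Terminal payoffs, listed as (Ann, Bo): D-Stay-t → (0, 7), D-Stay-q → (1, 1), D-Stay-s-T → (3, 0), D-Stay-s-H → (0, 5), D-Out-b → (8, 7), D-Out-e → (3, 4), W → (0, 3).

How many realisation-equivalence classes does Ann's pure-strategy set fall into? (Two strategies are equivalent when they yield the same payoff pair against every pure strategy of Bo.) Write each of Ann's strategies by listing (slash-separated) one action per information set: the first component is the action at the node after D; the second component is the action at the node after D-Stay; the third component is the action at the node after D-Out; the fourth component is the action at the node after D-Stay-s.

Ann has 24 pure strategies: Stay/t/b/T, Stay/t/b/H, Stay/t/e/T, Stay/t/e/H, Stay/q/b/T, Stay/q/b/H, Stay/q/e/T, Stay/q/e/H, Stay/s/b/T, Stay/s/b/H, Stay/s/e/T, Stay/s/e/H, Out/t/b/T, Out/t/b/H, Out/t/e/T, Out/t/e/H, Out/q/b/T, Out/q/b/H, Out/q/e/T, Out/q/e/H, Out/s/b/T, Out/s/b/H, Out/s/e/T, Out/s/e/H. Columns: D, W.
{Stay/t/b/T, Stay/t/b/H, Stay/t/e/T, Stay/t/e/H} → row (0,7) (0,3)
{Stay/q/b/T, Stay/q/b/H, Stay/q/e/T, Stay/q/e/H} → row (1,1) (0,3)
{Stay/s/b/T, Stay/s/e/T} → row (3,0) (0,3)
{Stay/s/b/H, Stay/s/e/H} → row (0,5) (0,3)
{Out/t/b/T, Out/t/b/H, Out/q/b/T, Out/q/b/H, Out/s/b/T, Out/s/b/H} → row (8,7) (0,3)
{Out/t/e/T, Out/t/e/H, Out/q/e/T, Out/q/e/H, Out/s/e/T, Out/s/e/H} → row (3,4) (0,3)
That's 6 distinct rows out of 24 strategies.

6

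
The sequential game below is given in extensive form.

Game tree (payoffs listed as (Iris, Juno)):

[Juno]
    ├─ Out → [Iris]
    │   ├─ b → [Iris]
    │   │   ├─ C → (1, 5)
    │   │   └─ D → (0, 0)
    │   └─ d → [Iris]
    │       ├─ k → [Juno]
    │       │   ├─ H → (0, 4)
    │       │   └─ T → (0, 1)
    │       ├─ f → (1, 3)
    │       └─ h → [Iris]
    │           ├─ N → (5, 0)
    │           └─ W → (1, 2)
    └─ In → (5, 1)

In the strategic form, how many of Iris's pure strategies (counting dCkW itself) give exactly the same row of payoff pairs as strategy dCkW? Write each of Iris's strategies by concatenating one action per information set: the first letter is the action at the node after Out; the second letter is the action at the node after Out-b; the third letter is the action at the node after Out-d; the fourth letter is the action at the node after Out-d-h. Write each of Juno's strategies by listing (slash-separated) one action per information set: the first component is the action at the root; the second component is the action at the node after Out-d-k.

4

Row for dCkW (columns Out/H, Out/T, In/H, In/T): (0,4) (0,1) (5,1) (5,1).
Under dCkW, Iris's choice at the node after Out-b and at the node after Out-d-h can never be reached regardless of what Juno does, so varying those choices leaves every outcome unchanged.
Holding the reachable choices fixed and varying the unreachable ones freely already gives 2 × 2 = 4 equivalent strategies.
No other strategy reproduces this row, so those 4 are the full class: dCkN, dCkW, dDkN, dDkW.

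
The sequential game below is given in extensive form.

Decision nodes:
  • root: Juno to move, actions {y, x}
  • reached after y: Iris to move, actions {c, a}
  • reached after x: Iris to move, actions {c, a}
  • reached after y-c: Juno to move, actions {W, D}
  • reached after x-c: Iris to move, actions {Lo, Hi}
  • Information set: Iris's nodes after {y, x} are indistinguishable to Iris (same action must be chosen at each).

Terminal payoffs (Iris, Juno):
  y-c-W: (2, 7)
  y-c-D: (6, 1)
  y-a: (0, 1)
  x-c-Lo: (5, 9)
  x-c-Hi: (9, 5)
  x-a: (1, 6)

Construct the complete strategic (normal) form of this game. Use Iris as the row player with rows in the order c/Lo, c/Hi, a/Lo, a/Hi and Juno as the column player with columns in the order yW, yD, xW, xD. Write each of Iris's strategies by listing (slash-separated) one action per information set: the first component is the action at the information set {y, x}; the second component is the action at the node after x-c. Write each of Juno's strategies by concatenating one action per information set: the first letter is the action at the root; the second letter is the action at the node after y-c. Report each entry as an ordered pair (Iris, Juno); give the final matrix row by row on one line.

c/Lo: (2,7) (6,1) (5,9) (5,9) | c/Hi: (2,7) (6,1) (9,5) (9,5) | a/Lo: (0,1) (0,1) (1,6) (1,6) | a/Hi: (0,1) (0,1) (1,6) (1,6)

Row c/Lo: yW→(2,7), yD→(6,1), xW→(5,9), xD→(5,9)
Row c/Hi: yW→(2,7), yD→(6,1), xW→(9,5), xD→(9,5)
Row a/Lo: yW→(0,1), yD→(0,1), xW→(1,6), xD→(1,6)
Row a/Hi: yW→(0,1), yD→(0,1), xW→(1,6), xD→(1,6)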